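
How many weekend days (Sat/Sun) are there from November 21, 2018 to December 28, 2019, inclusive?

115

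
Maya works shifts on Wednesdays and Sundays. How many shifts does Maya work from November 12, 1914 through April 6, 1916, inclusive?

146

November 12, 1914 is a Thursday.
The range spans 512 days (inclusive of both endpoints).
512 = 7 × 73 + 1, so there are 73 full weeks plus 1 extra day.
Each full week contributes 2 days from the set (Wed, Sun): 73 × 2 = 146.
The 1 extra day is Thu — none qualify.
Total: 146 + 0 = 146.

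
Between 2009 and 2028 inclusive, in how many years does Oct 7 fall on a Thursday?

Day of week of October 7 in each year:
2009: Wed, 2010: Thu ✓, 2011: Fri, 2012: Sun, 2013: Mon, 2014: Tue, 2015: Wed, 2016: Fri, 2017: Sat, 2018: Sun, 2019: Mon, 2020: Wed, 2021: Thu ✓, 2022: Fri, 2023: Sat, 2024: Mon, 2025: Tue, 2026: Wed, 2027: Thu ✓, 2028: Sat
Thursdays: 2010, 2021, 2027.

3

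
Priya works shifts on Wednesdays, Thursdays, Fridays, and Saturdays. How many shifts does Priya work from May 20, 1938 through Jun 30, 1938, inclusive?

May 20, 1938 is a Friday.
The range spans 42 days (inclusive of both endpoints).
42 = 7 × 6, so the span is exactly 6 full weeks.
Each full week contributes 4 days from the set (Wed, Thu, Fri, Sat): 6 × 4 = 24.
Total: 24.

24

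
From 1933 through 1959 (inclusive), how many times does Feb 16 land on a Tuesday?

3

Day of week of February 16 in each year:
1933: Thu, 1934: Fri, 1935: Sat, 1936: Sun, 1937: Tue ✓, 1938: Wed, 1939: Thu, 1940: Fri, 1941: Sun, 1942: Mon, 1943: Tue ✓, 1944: Wed, 1945: Fri, 1946: Sat, 1947: Sun, 1948: Mon, 1949: Wed, 1950: Thu, 1951: Fri, 1952: Sat, 1953: Mon, 1954: Tue ✓, 1955: Wed, 1956: Thu, 1957: Sat, 1958: Sun, 1959: Mon
Tuesdays: 1937, 1943, 1954.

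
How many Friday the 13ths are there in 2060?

The 13th falls on a Friday when the month's 13th has weekday Fri.
Jan 13 is Tue; Feb 13 is Fri ✓; Mar 13 is Sat; Apr 13 is Tue; May 13 is Thu; Jun 13 is Sun; Jul 13 is Tue; Aug 13 is Fri ✓; Sep 13 is Mon; Oct 13 is Wed; Nov 13 is Sat; Dec 13 is Mon.
Friday the 13ths: Feb, Aug.

2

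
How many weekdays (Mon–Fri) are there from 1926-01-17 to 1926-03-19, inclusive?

1926-01-17 is a Sunday.
That's 62 days from start to end, counting both.
62 = 7 × 8 + 6, so there are 8 full weeks plus 6 extra days.
Each full week contributes 5 weekdays (Mon–Fri): 8 × 5 = 40.
The 6 extra days are Sun, Mon, Tue, Wed, Thu, Fri — 5 of them qualify.
Total: 40 + 5 = 45.

45 weekdays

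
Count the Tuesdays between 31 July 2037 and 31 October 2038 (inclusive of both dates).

31 July 2037 is a Friday.
That's 458 days from start to end, counting both.
458 = 7 × 65 + 3, so there are 65 full weeks plus 3 extra days.
Each full week contributes one Tuesday: 65 so far.
The 3 extra days are Friday, Saturday, Sunday — none qualify.
Total: 65 + 0 = 65.

65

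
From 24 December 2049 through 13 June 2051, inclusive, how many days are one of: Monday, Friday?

24 December 2049 is a Friday.
The range spans 537 days (inclusive of both endpoints).
537 = 7 × 76 + 5, so there are 76 full weeks plus 5 extra days.
Each full week contributes 2 days from the set (Mon, Fri): 76 × 2 = 152.
The 5 extra days are Fri, Sat, Sun, Mon, Tue — 2 of them qualify.
Total: 152 + 2 = 154.

154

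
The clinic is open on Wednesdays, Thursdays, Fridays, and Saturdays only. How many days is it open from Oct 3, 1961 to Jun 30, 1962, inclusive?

156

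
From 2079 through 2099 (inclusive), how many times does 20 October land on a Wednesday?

3

Day of week of October 20 in each year:
2079: Fri, 2080: Sun, 2081: Mon, 2082: Tue, 2083: Wed ✓, 2084: Fri, 2085: Sat, 2086: Sun, 2087: Mon, 2088: Wed ✓, 2089: Thu, 2090: Fri, 2091: Sat, 2092: Mon, 2093: Tue, 2094: Wed ✓, 2095: Thu, 2096: Sat, 2097: Sun, 2098: Mon, 2099: Tue
Wednesdays: 2083, 2088, 2094.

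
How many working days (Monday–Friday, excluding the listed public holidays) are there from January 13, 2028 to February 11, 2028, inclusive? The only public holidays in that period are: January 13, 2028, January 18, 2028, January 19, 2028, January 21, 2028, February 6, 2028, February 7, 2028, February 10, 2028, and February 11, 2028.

January 13, 2028 is a Thursday.
That's 30 days from start to end, counting both.
30 = 7 × 4 + 2, so there are 4 full weeks plus 2 extra days.
Each full week contributes 5 weekdays (Mon–Fri): 4 × 5 = 20.
The 2 extra days are Thursday, Friday — 2 of them qualify.
Total: 20 + 2 = 22.
Holidays: January 13, 2028 (Thu); January 18, 2028 (Tue); January 19, 2028 (Wed); January 21, 2028 (Fri); February 6, 2028 (Sun); February 7, 2028 (Mon); February 10, 2028 (Thu); February 11, 2028 (Fri).
7 of the 8 holidays fall on weekdays; the rest are weekends and were already excluded.
Business days: 22 − 7 = 15.

15 working days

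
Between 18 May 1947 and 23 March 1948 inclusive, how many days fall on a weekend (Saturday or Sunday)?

89

18 May 1947 is a Sunday.
That's 311 days from start to end, counting both.
311 = 7 × 44 + 3, so there are 44 full weeks plus 3 extra days.
Each full week contributes 2 weekend days (Sat, Sun): 44 × 2 = 88.
The 3 extra days are Sunday, Monday, Tuesday — 1 of them qualifies.
Total: 88 + 1 = 89.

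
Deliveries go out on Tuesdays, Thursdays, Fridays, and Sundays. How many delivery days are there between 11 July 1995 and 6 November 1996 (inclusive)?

11 July 1995 is a Tuesday.
The range spans 485 days (inclusive of both endpoints).
485 = 7 × 69 + 2, so there are 69 full weeks plus 2 extra days.
Each full week contributes 4 days from the set (Tue, Thu, Fri, Sun): 69 × 4 = 276.
The 2 extra days are Tue, Wed — 1 of them qualifies.
Total: 276 + 1 = 277.

277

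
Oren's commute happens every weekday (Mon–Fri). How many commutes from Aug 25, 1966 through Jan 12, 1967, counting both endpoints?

101 weekdays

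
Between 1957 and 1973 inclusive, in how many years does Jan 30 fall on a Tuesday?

3

Day of week of January 30 in each year:
1957: Wed, 1958: Thu, 1959: Fri, 1960: Sat, 1961: Mon, 1962: Tue ✓, 1963: Wed, 1964: Thu, 1965: Sat, 1966: Sun, 1967: Mon, 1968: Tue ✓, 1969: Thu, 1970: Fri, 1971: Sat, 1972: Sun, 1973: Tue ✓
Tuesdays: 1962, 1968, 1973.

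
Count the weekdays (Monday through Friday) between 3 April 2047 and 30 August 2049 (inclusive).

629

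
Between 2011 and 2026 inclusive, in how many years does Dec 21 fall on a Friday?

Day of week of December 21 in each year:
2011: Wed, 2012: Fri ✓, 2013: Sat, 2014: Sun, 2015: Mon, 2016: Wed, 2017: Thu, 2018: Fri ✓, 2019: Sat, 2020: Mon, 2021: Tue, 2022: Wed, 2023: Thu, 2024: Sat, 2025: Sun, 2026: Mon
Fridays: 2012, 2018.

2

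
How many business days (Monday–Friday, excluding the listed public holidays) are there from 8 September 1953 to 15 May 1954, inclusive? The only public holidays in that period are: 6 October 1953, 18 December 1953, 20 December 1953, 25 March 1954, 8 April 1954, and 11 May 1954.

8 September 1953 is a Tuesday.
From 8 September 1953 to 15 May 1954 is 250 days inclusive.
250 = 7 × 35 + 5, so there are 35 full weeks plus 5 extra days.
Each full week contributes 5 weekdays (Mon–Fri): 35 × 5 = 175.
The 5 extra days are Tuesday, Wednesday, Thursday, Friday, Saturday — 4 of them qualify.
Total: 175 + 4 = 179.
Holidays: 6 October 1953 (Tue); 18 December 1953 (Fri); 20 December 1953 (Sun); 25 March 1954 (Thu); 8 April 1954 (Thu); 11 May 1954 (Tue).
5 of the 6 holidays fall on weekdays; the rest are weekends and were already excluded.
Business days: 179 − 5 = 174.

174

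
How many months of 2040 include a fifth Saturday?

A month has five Saturdays exactly when Saturday falls within its first (length − 28) days.
Jan: 31 days, starts Sun → 5 of Sun, Mon, Tue
Feb: 29 days, starts Wed → 5 of Wed
Mar: 31 days, starts Thu → 5 of Thu, Fri, Sat ✓
Apr: 30 days, starts Sun → 5 of Sun, Mon
May: 31 days, starts Tue → 5 of Tue, Wed, Thu
Jun: 30 days, starts Fri → 5 of Fri, Sat ✓
Jul: 31 days, starts Sun → 5 of Sun, Mon, Tue
Aug: 31 days, starts Wed → 5 of Wed, Thu, Fri
Sep: 30 days, starts Sat → 5 of Sat, Sun ✓
Oct: 31 days, starts Mon → 5 of Mon, Tue, Wed
Nov: 30 days, starts Thu → 5 of Thu, Fri
Dec: 31 days, starts Sat → 5 of Sat, Sun, Mon ✓
Months with five Saturdays: Mar, Jun, Sep, Dec.

4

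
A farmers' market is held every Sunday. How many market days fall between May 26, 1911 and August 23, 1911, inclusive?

13 Sundays

May 26, 1911 is a Friday.
That's 90 days from start to end, counting both.
90 = 7 × 12 + 6, so there are 12 full weeks plus 6 extra days.
Each full week contributes one Sunday: 12 so far.
The 6 extra days are Fri, Sat, Sun, Mon, Tue, Wed — 1 of them qualifies.
Total: 12 + 1 = 13.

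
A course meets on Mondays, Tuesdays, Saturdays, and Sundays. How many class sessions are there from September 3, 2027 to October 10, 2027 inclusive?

September 3, 2027 is a Friday.
From September 3, 2027 to October 10, 2027 is 38 days inclusive.
38 = 7 × 5 + 3, so there are 5 full weeks plus 3 extra days.
Each full week contributes 4 days from the set (Mon, Tue, Sat, Sun): 5 × 4 = 20.
The 3 extra days are Fri, Sat, Sun — 2 of them qualify.
Total: 20 + 2 = 22.

22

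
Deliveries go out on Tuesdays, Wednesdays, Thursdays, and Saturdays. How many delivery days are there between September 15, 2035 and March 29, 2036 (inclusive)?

September 15, 2035 is a Saturday.
From September 15, 2035 to March 29, 2036 is 197 days inclusive.
197 = 7 × 28 + 1, so there are 28 full weeks plus 1 extra day.
Each full week contributes 4 days from the set (Tue, Wed, Thu, Sat): 28 × 4 = 112.
The 1 extra day is Saturday — 1 of them qualifies.
Total: 112 + 1 = 113.

113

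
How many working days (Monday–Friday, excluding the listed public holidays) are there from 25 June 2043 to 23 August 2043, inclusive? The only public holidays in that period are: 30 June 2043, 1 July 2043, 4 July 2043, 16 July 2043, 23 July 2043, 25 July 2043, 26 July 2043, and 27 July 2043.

37 working days

25 June 2043 is a Thursday.
From 25 June 2043 to 23 August 2043 is 60 days inclusive.
60 = 7 × 8 + 4, so there are 8 full weeks plus 4 extra days.
Each full week contributes 5 weekdays (Mon–Fri): 8 × 5 = 40.
The 4 extra days are Thu, Fri, Sat, Sun — 2 of them qualify.
Total: 40 + 2 = 42.
Holidays: 30 June 2043 (Tue); 1 July 2043 (Wed); 4 July 2043 (Sat); 16 July 2043 (Thu); 23 July 2043 (Thu); 25 July 2043 (Sat); 26 July 2043 (Sun); 27 July 2043 (Mon).
5 of the 8 holidays fall on weekdays; the rest are weekends and were already excluded.
Business days: 42 − 5 = 37.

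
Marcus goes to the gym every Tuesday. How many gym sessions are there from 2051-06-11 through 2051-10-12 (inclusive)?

18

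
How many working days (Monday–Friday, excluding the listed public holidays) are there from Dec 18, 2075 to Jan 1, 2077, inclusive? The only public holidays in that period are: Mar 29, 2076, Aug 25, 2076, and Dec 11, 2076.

271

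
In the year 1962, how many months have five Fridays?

4

A month has five Fridays exactly when Friday falls within its first (length − 28) days.
Jan: 31 days, starts Mon → 5 of Mon, Tue, Wed
Feb: 28 days, starts Thu → 5 of (none)
Mar: 31 days, starts Thu → 5 of Thu, Fri, Sat ✓
Apr: 30 days, starts Sun → 5 of Sun, Mon
May: 31 days, starts Tue → 5 of Tue, Wed, Thu
Jun: 30 days, starts Fri → 5 of Fri, Sat ✓
Jul: 31 days, starts Sun → 5 of Sun, Mon, Tue
Aug: 31 days, starts Wed → 5 of Wed, Thu, Fri ✓
Sep: 30 days, starts Sat → 5 of Sat, Sun
Oct: 31 days, starts Mon → 5 of Mon, Tue, Wed
Nov: 30 days, starts Thu → 5 of Thu, Fri ✓
Dec: 31 days, starts Sat → 5 of Sat, Sun, Mon
Months with five Fridays: Mar, Jun, Aug, Nov.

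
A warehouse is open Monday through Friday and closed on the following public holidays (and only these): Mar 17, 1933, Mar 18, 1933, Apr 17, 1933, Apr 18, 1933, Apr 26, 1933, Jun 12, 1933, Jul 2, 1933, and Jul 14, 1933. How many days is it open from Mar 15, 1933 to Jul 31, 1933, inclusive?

93

Mar 15, 1933 is a Wednesday.
The range spans 139 days (inclusive of both endpoints).
139 = 7 × 19 + 6, so there are 19 full weeks plus 6 extra days.
Each full week contributes 5 weekdays (Mon–Fri): 19 × 5 = 95.
The 6 extra days are Wed, Thu, Fri, Sat, Sun, Mon — 4 of them qualify.
Total: 95 + 4 = 99.
Holidays: Mar 17, 1933 (Fri); Mar 18, 1933 (Sat); Apr 17, 1933 (Mon); Apr 18, 1933 (Tue); Apr 26, 1933 (Wed); Jun 12, 1933 (Mon); Jul 2, 1933 (Sun); Jul 14, 1933 (Fri).
6 of the 8 holidays fall on weekdays; the rest are weekends and were already excluded.
Business days: 99 − 6 = 93.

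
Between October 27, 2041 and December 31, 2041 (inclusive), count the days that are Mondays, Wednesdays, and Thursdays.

28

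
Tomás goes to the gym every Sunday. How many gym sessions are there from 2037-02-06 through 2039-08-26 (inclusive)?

2037-02-06 is a Friday.
The range spans 932 days (inclusive of both endpoints).
932 = 7 × 133 + 1, so there are 133 full weeks plus 1 extra day.
Each full week contributes one Sunday: 133 so far.
The 1 extra day is Friday — none qualify.
Total: 133 + 0 = 133.

133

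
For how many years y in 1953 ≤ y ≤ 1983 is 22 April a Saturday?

Day of week of April 22 in each year:
1953: Wed, 1954: Thu, 1955: Fri, 1956: Sun, 1957: Mon, 1958: Tue, 1959: Wed, 1960: Fri, 1961: Sat ✓, 1962: Sun, 1963: Mon, 1964: Wed, 1965: Thu, 1966: Fri, 1967: Sat ✓, 1968: Mon, 1969: Tue, 1970: Wed, 1971: Thu, 1972: Sat ✓, 1973: Sun, 1974: Mon, 1975: Tue, 1976: Thu, 1977: Fri, 1978: Sat ✓, 1979: Sun, 1980: Tue, 1981: Wed, 1982: Thu, 1983: Fri
Saturdays: 1961, 1967, 1972, 1978.

4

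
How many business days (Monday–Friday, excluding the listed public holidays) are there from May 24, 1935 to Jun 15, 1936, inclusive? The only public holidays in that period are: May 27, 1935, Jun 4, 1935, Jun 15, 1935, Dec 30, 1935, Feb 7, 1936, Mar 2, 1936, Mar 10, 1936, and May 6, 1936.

May 24, 1935 is a Friday.
That's 389 days from start to end, counting both.
389 = 7 × 55 + 4, so there are 55 full weeks plus 4 extra days.
Each full week contributes 5 weekdays (Mon–Fri): 55 × 5 = 275.
The 4 extra days are Fri, Sat, Sun, Mon — 2 of them qualify.
Total: 275 + 2 = 277.
Holidays: May 27, 1935 (Mon); Jun 4, 1935 (Tue); Jun 15, 1935 (Sat); Dec 30, 1935 (Mon); Feb 7, 1936 (Fri); Mar 2, 1936 (Mon); Mar 10, 1936 (Tue); May 6, 1936 (Wed).
7 of the 8 holidays fall on weekdays; the rest are weekends and were already excluded.
Business days: 277 − 7 = 270.

270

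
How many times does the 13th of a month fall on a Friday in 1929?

2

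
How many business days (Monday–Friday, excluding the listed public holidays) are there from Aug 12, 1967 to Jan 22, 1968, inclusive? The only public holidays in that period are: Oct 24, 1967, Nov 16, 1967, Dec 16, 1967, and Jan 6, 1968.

Aug 12, 1967 is a Saturday.
That's 164 days from start to end, counting both.
164 = 7 × 23 + 3, so there are 23 full weeks plus 3 extra days.
Each full week contributes 5 weekdays (Mon–Fri): 23 × 5 = 115.
The 3 extra days are Saturday, Sunday, Monday — 1 of them qualifies.
Total: 115 + 1 = 116.
Holidays: Oct 24, 1967 (Tue); Nov 16, 1967 (Thu); Dec 16, 1967 (Sat); Jan 6, 1968 (Sat).
2 of the 4 holidays fall on weekdays; the rest are weekends and were already excluded.
Business days: 116 − 2 = 114.

114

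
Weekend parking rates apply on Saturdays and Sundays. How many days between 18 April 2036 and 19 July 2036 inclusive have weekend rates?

27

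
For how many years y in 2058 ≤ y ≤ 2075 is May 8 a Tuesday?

Day of week of May 8 in each year:
2058: Wed, 2059: Thu, 2060: Sat, 2061: Sun, 2062: Mon, 2063: Tue ✓, 2064: Thu, 2065: Fri, 2066: Sat, 2067: Sun, 2068: Tue ✓, 2069: Wed, 2070: Thu, 2071: Fri, 2072: Sun, 2073: Mon, 2074: Tue ✓, 2075: Wed
Tuesdays: 2063, 2068, 2074.

3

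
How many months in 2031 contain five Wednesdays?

A month has five Wednesdays exactly when Wednesday falls within its first (length − 28) days.
Jan: 31 days, starts Wed → 5 of Wed, Thu, Fri ✓
Feb: 28 days, starts Sat → 5 of (none)
Mar: 31 days, starts Sat → 5 of Sat, Sun, Mon
Apr: 30 days, starts Tue → 5 of Tue, Wed ✓
May: 31 days, starts Thu → 5 of Thu, Fri, Sat
Jun: 30 days, starts Sun → 5 of Sun, Mon
Jul: 31 days, starts Tue → 5 of Tue, Wed, Thu ✓
Aug: 31 days, starts Fri → 5 of Fri, Sat, Sun
Sep: 30 days, starts Mon → 5 of Mon, Tue
Oct: 31 days, starts Wed → 5 of Wed, Thu, Fri ✓
Nov: 30 days, starts Sat → 5 of Sat, Sun
Dec: 31 days, starts Mon → 5 of Mon, Tue, Wed ✓
Months with five Wednesdays: Jan, Apr, Jul, Oct, Dec.

5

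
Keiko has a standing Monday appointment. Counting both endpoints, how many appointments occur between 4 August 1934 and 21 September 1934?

7 Mondays

4 August 1934 is a Saturday.
The range spans 49 days (inclusive of both endpoints).
49 = 7 × 7, so the span is exactly 7 full weeks.
Each full week contributes one Monday: 7 so far.
Total: 7.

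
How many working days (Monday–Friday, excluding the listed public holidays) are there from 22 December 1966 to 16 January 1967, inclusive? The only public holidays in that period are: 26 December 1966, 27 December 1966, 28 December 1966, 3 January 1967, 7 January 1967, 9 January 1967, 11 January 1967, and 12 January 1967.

11 working days

22 December 1966 is a Thursday.
That's 26 days from start to end, counting both.
26 = 7 × 3 + 5, so there are 3 full weeks plus 5 extra days.
Each full week contributes 5 weekdays (Mon–Fri): 3 × 5 = 15.
The 5 extra days are Thursday, Friday, Saturday, Sunday, Monday — 3 of them qualify.
Total: 15 + 3 = 18.
Holidays: 26 December 1966 (Mon); 27 December 1966 (Tue); 28 December 1966 (Wed); 3 January 1967 (Tue); 7 January 1967 (Sat); 9 January 1967 (Mon); 11 January 1967 (Wed); 12 January 1967 (Thu).
7 of the 8 holidays fall on weekdays; the rest are weekends and were already excluded.
Business days: 18 − 7 = 11.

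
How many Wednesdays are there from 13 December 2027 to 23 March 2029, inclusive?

67

13 December 2027 is a Monday.
That's 467 days from start to end, counting both.
467 = 7 × 66 + 5, so there are 66 full weeks plus 5 extra days.
Each full week contributes one Wednesday: 66 so far.
The 5 extra days are Monday, Tuesday, Wednesday, Thursday, Friday — 1 of them qualifies.
Total: 66 + 1 = 67.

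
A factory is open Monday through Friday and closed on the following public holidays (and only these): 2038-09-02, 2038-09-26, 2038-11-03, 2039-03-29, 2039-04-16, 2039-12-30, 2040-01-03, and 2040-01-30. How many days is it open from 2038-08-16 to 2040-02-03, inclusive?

379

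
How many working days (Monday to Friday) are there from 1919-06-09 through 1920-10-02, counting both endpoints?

1919-06-09 is a Monday.
From 1919-06-09 to 1920-10-02 is 482 days inclusive.
482 = 7 × 68 + 6, so there are 68 full weeks plus 6 extra days.
Each full week contributes 5 weekdays (Mon–Fri): 68 × 5 = 340.
The 6 extra days are Mon, Tue, Wed, Thu, Fri, Sat — 5 of them qualify.
Total: 340 + 5 = 345.

345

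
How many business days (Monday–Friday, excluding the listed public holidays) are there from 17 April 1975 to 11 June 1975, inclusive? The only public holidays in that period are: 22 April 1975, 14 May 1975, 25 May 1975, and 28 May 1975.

37

17 April 1975 is a Thursday.
The range spans 56 days (inclusive of both endpoints).
56 = 7 × 8, so the span is exactly 8 full weeks.
Each full week contributes 5 weekdays (Mon–Fri): 8 × 5 = 40.
Total: 40.
Holidays: 22 April 1975 (Tue); 14 May 1975 (Wed); 25 May 1975 (Sun); 28 May 1975 (Wed).
3 of the 4 holidays fall on weekdays; the rest are weekends and were already excluded.
Business days: 40 − 3 = 37.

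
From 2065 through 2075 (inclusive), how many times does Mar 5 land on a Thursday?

2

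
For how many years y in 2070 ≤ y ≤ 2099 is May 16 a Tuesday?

Day of week of May 16 in each year:
2070: Fri, 2071: Sat, 2072: Mon, 2073: Tue ✓, 2074: Wed, 2075: Thu, 2076: Sat, 2077: Sun, 2078: Mon, 2079: Tue ✓, 2080: Thu, 2081: Fri, 2082: Sat, 2083: Sun, 2084: Tue ✓, 2085: Wed, 2086: Thu, 2087: Fri, 2088: Sun, 2089: Mon, 2090: Tue ✓, 2091: Wed, 2092: Fri, 2093: Sat, 2094: Sun, 2095: Mon, 2096: Wed, 2097: Thu, 2098: Fri, 2099: Sat
Tuesdays: 2073, 2079, 2084, 2090.

4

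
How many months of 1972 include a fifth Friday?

4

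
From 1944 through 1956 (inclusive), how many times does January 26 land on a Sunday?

Day of week of January 26 in each year:
1944: Wed, 1945: Fri, 1946: Sat, 1947: Sun ✓, 1948: Mon, 1949: Wed, 1950: Thu, 1951: Fri, 1952: Sat, 1953: Mon, 1954: Tue, 1955: Wed, 1956: Thu
Sundays: 1947.

1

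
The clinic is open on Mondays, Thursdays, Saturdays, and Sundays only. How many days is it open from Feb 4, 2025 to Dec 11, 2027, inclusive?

594

Feb 4, 2025 is a Tuesday.
From Feb 4, 2025 to Dec 11, 2027 is 1041 days inclusive.
1041 = 7 × 148 + 5, so there are 148 full weeks plus 5 extra days.
Each full week contributes 4 days from the set (Mon, Thu, Sat, Sun): 148 × 4 = 592.
The 5 extra days are Tue, Wed, Thu, Fri, Sat — 2 of them qualify.
Total: 592 + 2 = 594.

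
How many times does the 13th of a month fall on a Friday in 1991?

The 13th falls on a Friday when the month's 13th has weekday Fri.
Jan 13 is Sun; Feb 13 is Wed; Mar 13 is Wed; Apr 13 is Sat; May 13 is Mon; Jun 13 is Thu; Jul 13 is Sat; Aug 13 is Tue; Sep 13 is Fri ✓; Oct 13 is Sun; Nov 13 is Wed; Dec 13 is Fri ✓.
Friday the 13ths: Sep, Dec.

2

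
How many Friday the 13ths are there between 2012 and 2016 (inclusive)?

10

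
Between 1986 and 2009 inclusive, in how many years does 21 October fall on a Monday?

3

Day of week of October 21 in each year:
1986: Tue, 1987: Wed, 1988: Fri, 1989: Sat, 1990: Sun, 1991: Mon ✓, 1992: Wed, 1993: Thu, 1994: Fri, 1995: Sat, 1996: Mon ✓, 1997: Tue, 1998: Wed, 1999: Thu, 2000: Sat, 2001: Sun, 2002: Mon ✓, 2003: Tue, 2004: Thu, 2005: Fri, 2006: Sat, 2007: Sun, 2008: Tue, 2009: Wed
Mondays: 1991, 1996, 2002.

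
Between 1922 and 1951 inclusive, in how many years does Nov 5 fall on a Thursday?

Day of week of November 5 in each year:
1922: Sun, 1923: Mon, 1924: Wed, 1925: Thu ✓, 1926: Fri, 1927: Sat, 1928: Mon, 1929: Tue, 1930: Wed, 1931: Thu ✓, 1932: Sat, 1933: Sun, 1934: Mon, 1935: Tue, 1936: Thu ✓, 1937: Fri, 1938: Sat, 1939: Sun, 1940: Tue, 1941: Wed, 1942: Thu ✓, 1943: Fri, 1944: Sun, 1945: Mon, 1946: Tue, 1947: Wed, 1948: Fri, 1949: Sat, 1950: Sun, 1951: Mon
Thursdays: 1925, 1931, 1936, 1942.

4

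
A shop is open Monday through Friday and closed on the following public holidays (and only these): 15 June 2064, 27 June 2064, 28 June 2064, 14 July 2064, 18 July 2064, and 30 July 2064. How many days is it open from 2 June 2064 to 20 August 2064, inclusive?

2 June 2064 is a Monday.
The range spans 80 days (inclusive of both endpoints).
80 = 7 × 11 + 3, so there are 11 full weeks plus 3 extra days.
Each full week contributes 5 weekdays (Mon–Fri): 11 × 5 = 55.
The 3 extra days are Monday, Tuesday, Wednesday — 3 of them qualify.
Total: 55 + 3 = 58.
Holidays: 15 June 2064 (Sun); 27 June 2064 (Fri); 28 June 2064 (Sat); 14 July 2064 (Mon); 18 July 2064 (Fri); 30 July 2064 (Wed).
4 of the 6 holidays fall on weekdays; the rest are weekends and were already excluded.
Business days: 58 − 4 = 54.

54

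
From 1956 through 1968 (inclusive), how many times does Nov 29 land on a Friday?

3

Day of week of November 29 in each year:
1956: Thu, 1957: Fri ✓, 1958: Sat, 1959: Sun, 1960: Tue, 1961: Wed, 1962: Thu, 1963: Fri ✓, 1964: Sun, 1965: Mon, 1966: Tue, 1967: Wed, 1968: Fri ✓
Fridays: 1957, 1963, 1968.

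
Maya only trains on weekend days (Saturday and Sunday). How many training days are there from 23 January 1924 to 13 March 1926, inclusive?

223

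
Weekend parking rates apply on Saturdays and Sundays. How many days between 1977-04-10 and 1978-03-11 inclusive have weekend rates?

96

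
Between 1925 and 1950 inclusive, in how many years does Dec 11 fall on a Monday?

Day of week of December 11 in each year:
1925: Fri, 1926: Sat, 1927: Sun, 1928: Tue, 1929: Wed, 1930: Thu, 1931: Fri, 1932: Sun, 1933: Mon ✓, 1934: Tue, 1935: Wed, 1936: Fri, 1937: Sat, 1938: Sun, 1939: Mon ✓, 1940: Wed, 1941: Thu, 1942: Fri, 1943: Sat, 1944: Mon ✓, 1945: Tue, 1946: Wed, 1947: Thu, 1948: Sat, 1949: Sun, 1950: Mon ✓
Mondays: 1933, 1939, 1944, 1950.

4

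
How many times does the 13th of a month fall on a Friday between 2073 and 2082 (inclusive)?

18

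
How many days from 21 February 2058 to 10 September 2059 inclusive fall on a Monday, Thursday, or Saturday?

243

21 February 2058 is a Thursday.
The range spans 567 days (inclusive of both endpoints).
567 = 7 × 81, so the span is exactly 81 full weeks.
Each full week contributes 3 days from the set (Mon, Thu, Sat): 81 × 3 = 243.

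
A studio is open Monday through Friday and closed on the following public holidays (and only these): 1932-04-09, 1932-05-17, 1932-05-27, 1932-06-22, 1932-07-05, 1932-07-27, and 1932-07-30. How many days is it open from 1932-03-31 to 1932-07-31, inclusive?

82 working days

1932-03-31 is a Thursday.
From 1932-03-31 to 1932-07-31 is 123 days inclusive.
123 = 7 × 17 + 4, so there are 17 full weeks plus 4 extra days.
Each full week contributes 5 weekdays (Mon–Fri): 17 × 5 = 85.
The 4 extra days are Thursday, Friday, Saturday, Sunday — 2 of them qualify.
Total: 85 + 2 = 87.
Holidays: 1932-04-09 (Sat); 1932-05-17 (Tue); 1932-05-27 (Fri); 1932-06-22 (Wed); 1932-07-05 (Tue); 1932-07-27 (Wed); 1932-07-30 (Sat).
5 of the 7 holidays fall on weekdays; the rest are weekends and were already excluded.
Business days: 87 − 5 = 82.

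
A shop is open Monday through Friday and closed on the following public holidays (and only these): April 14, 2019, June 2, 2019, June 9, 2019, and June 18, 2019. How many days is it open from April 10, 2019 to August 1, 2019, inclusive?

April 10, 2019 is a Wednesday.
The range spans 114 days (inclusive of both endpoints).
114 = 7 × 16 + 2, so there are 16 full weeks plus 2 extra days.
Each full week contributes 5 weekdays (Mon–Fri): 16 × 5 = 80.
The 2 extra days are Wed, Thu — 2 of them qualify.
Total: 80 + 2 = 82.
Holidays: April 14, 2019 (Sun); June 2, 2019 (Sun); June 9, 2019 (Sun); June 18, 2019 (Tue).
1 of the 4 holidays fall on weekdays; the rest are weekends and were already excluded.
Business days: 82 − 1 = 81.

81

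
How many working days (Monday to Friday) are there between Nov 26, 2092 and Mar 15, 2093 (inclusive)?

Nov 26, 2092 is a Wednesday.
From Nov 26, 2092 to Mar 15, 2093 is 110 days inclusive.
110 = 7 × 15 + 5, so there are 15 full weeks plus 5 extra days.
Each full week contributes 5 weekdays (Mon–Fri): 15 × 5 = 75.
The 5 extra days are Wednesday, Thursday, Friday, Saturday, Sunday — 3 of them qualify.
Total: 75 + 3 = 78.

78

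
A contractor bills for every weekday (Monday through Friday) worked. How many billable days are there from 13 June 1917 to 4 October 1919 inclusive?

603 weekdays

13 June 1917 is a Wednesday.
That's 844 days from start to end, counting both.
844 = 7 × 120 + 4, so there are 120 full weeks plus 4 extra days.
Each full week contributes 5 weekdays (Mon–Fri): 120 × 5 = 600.
The 4 extra days are Wednesday, Thursday, Friday, Saturday — 3 of them qualify.
Total: 600 + 3 = 603.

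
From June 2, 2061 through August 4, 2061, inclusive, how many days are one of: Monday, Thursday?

June 2, 2061 is a Thursday.
That's 64 days from start to end, counting both.
64 = 7 × 9 + 1, so there are 9 full weeks plus 1 extra day.
Each full week contributes 2 days from the set (Mon, Thu): 9 × 2 = 18.
The 1 extra day is Thursday — 1 of them qualifies.
Total: 18 + 1 = 19.

19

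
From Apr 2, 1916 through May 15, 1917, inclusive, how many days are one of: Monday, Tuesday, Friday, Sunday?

Apr 2, 1916 is a Sunday.
From Apr 2, 1916 to May 15, 1917 is 409 days inclusive.
409 = 7 × 58 + 3, so there are 58 full weeks plus 3 extra days.
Each full week contributes 4 days from the set (Mon, Tue, Fri, Sun): 58 × 4 = 232.
The 3 extra days are Sunday, Monday, Tuesday — 3 of them qualify.
Total: 232 + 3 = 235.

235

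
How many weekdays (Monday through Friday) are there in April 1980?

1980-04-01 is a Tuesday.
From 1980-04-01 to 1980-04-30 is 30 days inclusive.
30 = 7 × 4 + 2, so there are 4 full weeks plus 2 extra days.
Each full week contributes 5 weekdays (Mon–Fri): 4 × 5 = 20.
The 2 extra days are Tue, Wed — 2 of them qualify.
Total: 20 + 2 = 22.

22 weekdays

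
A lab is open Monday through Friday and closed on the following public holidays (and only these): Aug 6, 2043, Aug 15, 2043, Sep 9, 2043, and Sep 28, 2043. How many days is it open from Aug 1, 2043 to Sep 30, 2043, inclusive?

Aug 1, 2043 is a Saturday.
From Aug 1, 2043 to Sep 30, 2043 is 61 days inclusive.
61 = 7 × 8 + 5, so there are 8 full weeks plus 5 extra days.
Each full week contributes 5 weekdays (Mon–Fri): 8 × 5 = 40.
The 5 extra days are Sat, Sun, Mon, Tue, Wed — 3 of them qualify.
Total: 40 + 3 = 43.
Holidays: Aug 6, 2043 (Thu); Aug 15, 2043 (Sat); Sep 9, 2043 (Wed); Sep 28, 2043 (Mon).
3 of the 4 holidays fall on weekdays; the rest are weekends and were already excluded.
Business days: 43 − 3 = 40.

40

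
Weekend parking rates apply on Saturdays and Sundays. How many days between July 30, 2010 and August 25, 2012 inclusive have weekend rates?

July 30, 2010 is a Friday.
That's 758 days from start to end, counting both.
758 = 7 × 108 + 2, so there are 108 full weeks plus 2 extra days.
Each full week contributes 2 weekend days (Sat, Sun): 108 × 2 = 216.
The 2 extra days are Fri, Sat — 1 of them qualifies.
Total: 216 + 1 = 217.

217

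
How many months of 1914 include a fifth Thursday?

5

A month has five Thursdays exactly when Thursday falls within its first (length − 28) days.
Jan: 31 days, starts Thu → 5 of Thu, Fri, Sat ✓
Feb: 28 days, starts Sun → 5 of (none)
Mar: 31 days, starts Sun → 5 of Sun, Mon, Tue
Apr: 30 days, starts Wed → 5 of Wed, Thu ✓
May: 31 days, starts Fri → 5 of Fri, Sat, Sun
Jun: 30 days, starts Mon → 5 of Mon, Tue
Jul: 31 days, starts Wed → 5 of Wed, Thu, Fri ✓
Aug: 31 days, starts Sat → 5 of Sat, Sun, Mon
Sep: 30 days, starts Tue → 5 of Tue, Wed
Oct: 31 days, starts Thu → 5 of Thu, Fri, Sat ✓
Nov: 30 days, starts Sun → 5 of Sun, Mon
Dec: 31 days, starts Tue → 5 of Tue, Wed, Thu ✓
Months with five Thursdays: Jan, Apr, Jul, Oct, Dec.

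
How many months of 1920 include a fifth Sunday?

4

A month has five Sundays exactly when Sunday falls within its first (length − 28) days.
Jan: 31 days, starts Thu → 5 of Thu, Fri, Sat
Feb: 29 days, starts Sun → 5 of Sun ✓
Mar: 31 days, starts Mon → 5 of Mon, Tue, Wed
Apr: 30 days, starts Thu → 5 of Thu, Fri
May: 31 days, starts Sat → 5 of Sat, Sun, Mon ✓
Jun: 30 days, starts Tue → 5 of Tue, Wed
Jul: 31 days, starts Thu → 5 of Thu, Fri, Sat
Aug: 31 days, starts Sun → 5 of Sun, Mon, Tue ✓
Sep: 30 days, starts Wed → 5 of Wed, Thu
Oct: 31 days, starts Fri → 5 of Fri, Sat, Sun ✓
Nov: 30 days, starts Mon → 5 of Mon, Tue
Dec: 31 days, starts Wed → 5 of Wed, Thu, Fri
Months with five Sundays: Feb, May, Aug, Oct.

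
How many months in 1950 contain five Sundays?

5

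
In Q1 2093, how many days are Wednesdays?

1 January 2093 is a Thursday.
That's 90 days from start to end, counting both.
90 = 7 × 12 + 6, so there are 12 full weeks plus 6 extra days.
Each full week contributes one Wednesday: 12 so far.
The 6 extra days are Thu, Fri, Sat, Sun, Mon, Tue — none qualify.
Total: 12 + 0 = 12.

12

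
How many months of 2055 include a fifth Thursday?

A month has five Thursdays exactly when Thursday falls within its first (length − 28) days.
Jan: 31 days, starts Fri → 5 of Fri, Sat, Sun
Feb: 28 days, starts Mon → 5 of (none)
Mar: 31 days, starts Mon → 5 of Mon, Tue, Wed
Apr: 30 days, starts Thu → 5 of Thu, Fri ✓
May: 31 days, starts Sat → 5 of Sat, Sun, Mon
Jun: 30 days, starts Tue → 5 of Tue, Wed
Jul: 31 days, starts Thu → 5 of Thu, Fri, Sat ✓
Aug: 31 days, starts Sun → 5 of Sun, Mon, Tue
Sep: 30 days, starts Wed → 5 of Wed, Thu ✓
Oct: 31 days, starts Fri → 5 of Fri, Sat, Sun
Nov: 30 days, starts Mon → 5 of Mon, Tue
Dec: 31 days, starts Wed → 5 of Wed, Thu, Fri ✓
Months with five Thursdays: Apr, Jul, Sep, Dec.

4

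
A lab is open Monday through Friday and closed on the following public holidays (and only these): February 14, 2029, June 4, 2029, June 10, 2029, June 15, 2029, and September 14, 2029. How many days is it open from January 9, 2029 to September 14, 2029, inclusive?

January 9, 2029 is a Tuesday.
The range spans 249 days (inclusive of both endpoints).
249 = 7 × 35 + 4, so there are 35 full weeks plus 4 extra days.
Each full week contributes 5 weekdays (Mon–Fri): 35 × 5 = 175.
The 4 extra days are Tue, Wed, Thu, Fri — 4 of them qualify.
Total: 175 + 4 = 179.
Holidays: February 14, 2029 (Wed); June 4, 2029 (Mon); June 10, 2029 (Sun); June 15, 2029 (Fri); September 14, 2029 (Fri).
4 of the 5 holidays fall on weekdays; the rest are weekends and were already excluded.
Business days: 179 − 4 = 175.

175 business days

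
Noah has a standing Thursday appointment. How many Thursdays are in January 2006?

4

January 1, 2006 is a Sunday.
The range spans 31 days (inclusive of both endpoints).
31 = 7 × 4 + 3, so there are 4 full weeks plus 3 extra days.
Each full week contributes one Thursday: 4 so far.
The 3 extra days are Sunday, Monday, Tuesday — none qualify.
Total: 4 + 0 = 4.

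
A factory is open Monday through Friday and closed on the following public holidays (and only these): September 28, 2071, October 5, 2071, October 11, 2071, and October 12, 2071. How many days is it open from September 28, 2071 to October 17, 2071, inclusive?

12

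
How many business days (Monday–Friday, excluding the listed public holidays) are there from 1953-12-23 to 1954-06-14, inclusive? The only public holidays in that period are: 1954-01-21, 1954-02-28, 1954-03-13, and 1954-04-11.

1953-12-23 is a Wednesday.
From 1953-12-23 to 1954-06-14 is 174 days inclusive.
174 = 7 × 24 + 6, so there are 24 full weeks plus 6 extra days.
Each full week contributes 5 weekdays (Mon–Fri): 24 × 5 = 120.
The 6 extra days are Wednesday, Thursday, Friday, Saturday, Sunday, Monday — 4 of them qualify.
Total: 120 + 4 = 124.
Holidays: 1954-01-21 (Thu); 1954-02-28 (Sun); 1954-03-13 (Sat); 1954-04-11 (Sun).
1 of the 4 holidays fall on weekdays; the rest are weekends and were already excluded.
Business days: 124 − 1 = 123.

123 business days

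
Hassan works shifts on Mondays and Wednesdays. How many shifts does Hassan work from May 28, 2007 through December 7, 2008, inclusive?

160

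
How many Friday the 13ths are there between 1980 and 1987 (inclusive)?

15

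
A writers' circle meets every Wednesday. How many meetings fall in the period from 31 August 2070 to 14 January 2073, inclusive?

124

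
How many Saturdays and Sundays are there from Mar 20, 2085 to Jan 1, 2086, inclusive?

82

Mar 20, 2085 is a Tuesday.
The range spans 288 days (inclusive of both endpoints).
288 = 7 × 41 + 1, so there are 41 full weeks plus 1 extra day.
Each full week contributes 2 weekend days (Sat, Sun): 41 × 2 = 82.
The 1 extra day is Tuesday — none qualify.
Total: 82 + 0 = 82.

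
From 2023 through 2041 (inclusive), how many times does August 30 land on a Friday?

3

Day of week of August 30 in each year:
2023: Wed, 2024: Fri ✓, 2025: Sat, 2026: Sun, 2027: Mon, 2028: Wed, 2029: Thu, 2030: Fri ✓, 2031: Sat, 2032: Mon, 2033: Tue, 2034: Wed, 2035: Thu, 2036: Sat, 2037: Sun, 2038: Mon, 2039: Tue, 2040: Thu, 2041: Fri ✓
Fridays: 2024, 2030, 2041.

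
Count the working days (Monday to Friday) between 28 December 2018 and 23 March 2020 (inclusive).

322

28 December 2018 is a Friday.
That's 452 days from start to end, counting both.
452 = 7 × 64 + 4, so there are 64 full weeks plus 4 extra days.
Each full week contributes 5 weekdays (Mon–Fri): 64 × 5 = 320.
The 4 extra days are Friday, Saturday, Sunday, Monday — 2 of them qualify.
Total: 320 + 2 = 322.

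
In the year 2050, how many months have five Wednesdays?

4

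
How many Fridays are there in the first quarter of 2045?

13

January 1, 2045 is a Sunday.
From January 1, 2045 to March 31, 2045 is 90 days inclusive.
90 = 7 × 12 + 6, so there are 12 full weeks plus 6 extra days.
Each full week contributes one Friday: 12 so far.
The 6 extra days are Sun, Mon, Tue, Wed, Thu, Fri — 1 of them qualifies.
Total: 12 + 1 = 13.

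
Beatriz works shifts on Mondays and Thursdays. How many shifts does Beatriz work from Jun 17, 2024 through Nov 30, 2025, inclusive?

152

Jun 17, 2024 is a Monday.
That's 532 days from start to end, counting both.
532 = 7 × 76, so the span is exactly 76 full weeks.
Each full week contributes 2 days from the set (Mon, Thu): 76 × 2 = 152.
Total: 152.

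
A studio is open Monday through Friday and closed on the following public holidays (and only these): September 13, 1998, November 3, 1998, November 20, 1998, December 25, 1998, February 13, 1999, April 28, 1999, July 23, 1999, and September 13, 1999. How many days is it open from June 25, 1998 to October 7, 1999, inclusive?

June 25, 1998 is a Thursday.
From June 25, 1998 to October 7, 1999 is 470 days inclusive.
470 = 7 × 67 + 1, so there are 67 full weeks plus 1 extra day.
Each full week contributes 5 weekdays (Mon–Fri): 67 × 5 = 335.
The 1 extra day is Thursday — 1 of them qualifies.
Total: 335 + 1 = 336.
Holidays: September 13, 1998 (Sun); November 3, 1998 (Tue); November 20, 1998 (Fri); December 25, 1998 (Fri); February 13, 1999 (Sat); April 28, 1999 (Wed); July 23, 1999 (Fri); September 13, 1999 (Mon).
6 of the 8 holidays fall on weekdays; the rest are weekends and were already excluded.
Business days: 336 − 6 = 330.

330 working days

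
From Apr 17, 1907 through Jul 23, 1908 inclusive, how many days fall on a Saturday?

Apr 17, 1907 is a Wednesday.
The range spans 464 days (inclusive of both endpoints).
464 = 7 × 66 + 2, so there are 66 full weeks plus 2 extra days.
Each full week contributes one Saturday: 66 so far.
The 2 extra days are Wednesday, Thursday — none qualify.
Total: 66 + 0 = 66.

66 Saturdays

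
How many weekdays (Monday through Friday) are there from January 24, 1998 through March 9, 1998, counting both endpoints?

31

January 24, 1998 is a Saturday.
From January 24, 1998 to March 9, 1998 is 45 days inclusive.
45 = 7 × 6 + 3, so there are 6 full weeks plus 3 extra days.
Each full week contributes 5 weekdays (Mon–Fri): 6 × 5 = 30.
The 3 extra days are Saturday, Sunday, Monday — 1 of them qualifies.
Total: 30 + 1 = 31.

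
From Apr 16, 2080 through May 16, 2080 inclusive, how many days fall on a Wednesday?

Apr 16, 2080 is a Tuesday.
The range spans 31 days (inclusive of both endpoints).
31 = 7 × 4 + 3, so there are 4 full weeks plus 3 extra days.
Each full week contributes one Wednesday: 4 so far.
The 3 extra days are Tuesday, Wednesday, Thursday — 1 of them qualifies.
Total: 4 + 1 = 5.

5 Wednesdays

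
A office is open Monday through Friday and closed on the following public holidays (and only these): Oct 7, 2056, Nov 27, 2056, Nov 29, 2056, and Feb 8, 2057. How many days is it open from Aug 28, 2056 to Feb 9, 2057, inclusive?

117

Aug 28, 2056 is a Monday.
The range spans 166 days (inclusive of both endpoints).
166 = 7 × 23 + 5, so there are 23 full weeks plus 5 extra days.
Each full week contributes 5 weekdays (Mon–Fri): 23 × 5 = 115.
The 5 extra days are Mon, Tue, Wed, Thu, Fri — 5 of them qualify.
Total: 115 + 5 = 120.
Holidays: Oct 7, 2056 (Sat); Nov 27, 2056 (Mon); Nov 29, 2056 (Wed); Feb 8, 2057 (Thu).
3 of the 4 holidays fall on weekdays; the rest are weekends and were already excluded.
Business days: 120 − 3 = 117.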